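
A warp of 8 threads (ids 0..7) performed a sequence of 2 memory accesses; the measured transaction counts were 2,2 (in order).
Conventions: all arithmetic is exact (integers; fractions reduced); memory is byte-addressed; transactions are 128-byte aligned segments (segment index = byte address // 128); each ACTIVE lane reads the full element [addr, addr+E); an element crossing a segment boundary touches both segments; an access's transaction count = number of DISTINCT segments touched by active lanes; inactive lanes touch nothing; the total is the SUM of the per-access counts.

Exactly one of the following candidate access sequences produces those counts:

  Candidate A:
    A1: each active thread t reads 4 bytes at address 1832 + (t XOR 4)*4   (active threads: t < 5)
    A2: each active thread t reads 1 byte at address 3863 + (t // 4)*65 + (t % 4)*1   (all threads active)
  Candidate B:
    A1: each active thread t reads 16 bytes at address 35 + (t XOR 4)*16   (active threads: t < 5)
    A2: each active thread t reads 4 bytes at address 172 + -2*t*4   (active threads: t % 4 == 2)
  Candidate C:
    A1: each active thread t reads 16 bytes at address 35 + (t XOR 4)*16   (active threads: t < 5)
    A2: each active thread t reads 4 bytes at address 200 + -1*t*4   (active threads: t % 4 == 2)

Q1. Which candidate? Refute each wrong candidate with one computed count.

A: A1 gives 1 transaction, not 2
C: A2 gives 1 transaction, not 2
B: all counts match (2,2)

Answer: B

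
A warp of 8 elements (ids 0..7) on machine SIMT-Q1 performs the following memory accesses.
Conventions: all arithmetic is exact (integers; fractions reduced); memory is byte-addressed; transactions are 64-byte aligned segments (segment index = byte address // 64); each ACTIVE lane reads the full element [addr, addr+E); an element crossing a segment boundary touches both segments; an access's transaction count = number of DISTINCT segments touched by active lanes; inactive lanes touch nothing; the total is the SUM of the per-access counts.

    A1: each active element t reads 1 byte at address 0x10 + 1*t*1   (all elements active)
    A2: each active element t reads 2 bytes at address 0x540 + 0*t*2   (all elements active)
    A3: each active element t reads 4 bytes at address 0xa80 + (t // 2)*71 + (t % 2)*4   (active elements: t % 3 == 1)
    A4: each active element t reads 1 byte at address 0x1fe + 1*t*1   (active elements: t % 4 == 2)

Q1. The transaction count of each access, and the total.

A1: 1 transaction
A2: 1 transaction
A3: 3 transactions
A4: 1 transaction

Answer: 1,1,3,1; total 6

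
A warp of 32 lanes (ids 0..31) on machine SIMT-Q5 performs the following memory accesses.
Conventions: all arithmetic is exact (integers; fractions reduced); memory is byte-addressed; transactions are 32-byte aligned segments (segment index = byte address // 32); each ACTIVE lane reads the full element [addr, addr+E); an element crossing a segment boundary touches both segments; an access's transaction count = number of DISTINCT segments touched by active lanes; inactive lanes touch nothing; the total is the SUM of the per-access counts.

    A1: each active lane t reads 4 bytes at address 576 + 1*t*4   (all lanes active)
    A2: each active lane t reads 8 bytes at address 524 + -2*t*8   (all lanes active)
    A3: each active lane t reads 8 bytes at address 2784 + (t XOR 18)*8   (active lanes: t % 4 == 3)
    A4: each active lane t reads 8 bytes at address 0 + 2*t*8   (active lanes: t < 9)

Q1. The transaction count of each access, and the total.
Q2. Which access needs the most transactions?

A1: 4 transactions
A2: 17 transactions
A3: 8 transactions
A4: 5 transactions

Answer: 4,17,8,5; total 34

Answer: A2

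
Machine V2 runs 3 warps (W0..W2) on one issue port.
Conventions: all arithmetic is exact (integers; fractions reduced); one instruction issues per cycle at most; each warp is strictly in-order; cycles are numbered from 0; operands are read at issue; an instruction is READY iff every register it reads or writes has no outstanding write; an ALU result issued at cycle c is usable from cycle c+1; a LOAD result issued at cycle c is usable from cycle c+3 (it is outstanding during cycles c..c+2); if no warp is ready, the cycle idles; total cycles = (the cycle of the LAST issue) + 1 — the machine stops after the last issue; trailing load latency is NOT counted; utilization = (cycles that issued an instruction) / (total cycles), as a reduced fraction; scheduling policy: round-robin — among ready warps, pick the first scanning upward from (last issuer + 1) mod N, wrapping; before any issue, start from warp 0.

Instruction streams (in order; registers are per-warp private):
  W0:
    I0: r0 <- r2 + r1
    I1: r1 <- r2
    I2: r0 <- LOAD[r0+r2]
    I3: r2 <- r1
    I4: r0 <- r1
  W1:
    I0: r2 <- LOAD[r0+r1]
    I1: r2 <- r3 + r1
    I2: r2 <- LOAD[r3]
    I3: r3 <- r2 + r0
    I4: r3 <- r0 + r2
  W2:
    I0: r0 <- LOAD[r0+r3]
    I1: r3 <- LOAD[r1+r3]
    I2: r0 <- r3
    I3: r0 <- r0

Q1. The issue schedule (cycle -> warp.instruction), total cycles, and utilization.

cycle 0: W0.I0
cycle 1: W1.I0
cycle 2: W2.I0
cycle 3: W0.I1
cycle 4: W1.I1
cycle 5: W2.I1
cycle 6: W0.I2
cycle 7: W1.I2
cycle 8: W2.I2
cycle 9: W0.I3
cycle 10: W1.I3
cycle 11: W2.I3
cycle 12: W0.I4
cycle 13: W1.I4

Answer: 14 cycles, utilization 1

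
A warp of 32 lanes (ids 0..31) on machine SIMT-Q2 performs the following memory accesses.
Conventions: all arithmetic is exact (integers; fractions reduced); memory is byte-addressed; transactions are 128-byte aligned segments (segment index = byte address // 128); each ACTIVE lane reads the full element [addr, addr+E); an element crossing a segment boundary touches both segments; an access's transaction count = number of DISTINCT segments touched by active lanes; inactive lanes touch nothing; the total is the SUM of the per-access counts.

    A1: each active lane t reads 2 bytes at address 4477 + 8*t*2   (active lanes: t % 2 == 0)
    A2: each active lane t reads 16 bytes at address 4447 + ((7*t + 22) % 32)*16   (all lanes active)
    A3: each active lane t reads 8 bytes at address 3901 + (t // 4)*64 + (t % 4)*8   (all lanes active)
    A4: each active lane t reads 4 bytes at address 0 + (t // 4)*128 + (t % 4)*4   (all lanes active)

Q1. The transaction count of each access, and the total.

A1: 5 transactions
A2: 5 transactions
A3: 5 transactions
A4: 8 transactions

Answer: 5,5,5,8; total 23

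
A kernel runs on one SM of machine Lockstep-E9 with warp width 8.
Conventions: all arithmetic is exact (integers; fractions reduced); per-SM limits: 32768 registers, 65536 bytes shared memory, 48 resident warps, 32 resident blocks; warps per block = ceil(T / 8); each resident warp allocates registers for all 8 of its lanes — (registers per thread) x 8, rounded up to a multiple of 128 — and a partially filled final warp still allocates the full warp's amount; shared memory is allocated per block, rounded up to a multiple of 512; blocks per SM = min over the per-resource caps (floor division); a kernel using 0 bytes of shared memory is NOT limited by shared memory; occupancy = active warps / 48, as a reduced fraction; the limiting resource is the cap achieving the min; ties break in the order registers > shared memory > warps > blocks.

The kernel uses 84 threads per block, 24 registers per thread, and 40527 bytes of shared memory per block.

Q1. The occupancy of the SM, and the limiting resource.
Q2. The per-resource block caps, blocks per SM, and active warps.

Answer: occupancy 11/48, limited by shared memory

registers: 11 blocks
shared memory: 1 block
warps: 4 blocks
blocks: 32 blocks

Answer: 1 block, 11 active warps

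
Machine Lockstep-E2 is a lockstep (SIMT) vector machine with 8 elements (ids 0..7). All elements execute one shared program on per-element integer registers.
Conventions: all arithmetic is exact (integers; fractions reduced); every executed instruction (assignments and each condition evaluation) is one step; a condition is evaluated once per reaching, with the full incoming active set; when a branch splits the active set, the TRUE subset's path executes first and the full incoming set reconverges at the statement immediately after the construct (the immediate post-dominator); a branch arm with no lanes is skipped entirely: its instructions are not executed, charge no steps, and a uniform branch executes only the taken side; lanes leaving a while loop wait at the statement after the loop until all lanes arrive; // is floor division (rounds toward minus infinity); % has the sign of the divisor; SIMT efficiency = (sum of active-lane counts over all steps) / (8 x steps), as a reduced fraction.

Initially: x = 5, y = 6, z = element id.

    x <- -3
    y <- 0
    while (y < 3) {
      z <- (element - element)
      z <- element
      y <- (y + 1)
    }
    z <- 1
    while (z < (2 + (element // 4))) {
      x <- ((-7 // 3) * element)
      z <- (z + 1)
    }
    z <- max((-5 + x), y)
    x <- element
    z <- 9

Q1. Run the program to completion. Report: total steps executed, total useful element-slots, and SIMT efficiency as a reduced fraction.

Answer: 26 steps, 196 useful, 49/52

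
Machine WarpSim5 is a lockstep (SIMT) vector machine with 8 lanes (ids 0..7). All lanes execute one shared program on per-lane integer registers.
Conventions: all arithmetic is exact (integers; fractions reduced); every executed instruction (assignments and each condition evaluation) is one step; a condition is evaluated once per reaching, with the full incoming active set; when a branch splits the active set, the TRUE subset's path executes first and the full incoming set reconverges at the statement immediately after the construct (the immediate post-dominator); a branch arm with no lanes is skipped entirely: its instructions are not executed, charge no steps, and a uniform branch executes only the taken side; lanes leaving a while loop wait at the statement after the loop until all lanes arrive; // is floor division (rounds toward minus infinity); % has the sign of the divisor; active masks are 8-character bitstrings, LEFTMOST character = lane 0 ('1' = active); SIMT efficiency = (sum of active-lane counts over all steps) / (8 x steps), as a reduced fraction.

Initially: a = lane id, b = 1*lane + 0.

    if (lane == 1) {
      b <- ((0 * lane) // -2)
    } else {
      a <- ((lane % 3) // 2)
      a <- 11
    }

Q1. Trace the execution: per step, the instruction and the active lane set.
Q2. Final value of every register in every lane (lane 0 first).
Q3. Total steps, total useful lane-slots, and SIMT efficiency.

step 0: eval (lane == 1)             11111111
step 1: b <- ((0 * lane) // -2)      01000000
step 2: a <- ((lane % 3) // 2)       10111111
step 3: a <- 11                      10111111

Answer: 4 steps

a: 11,1,11,11,11,11,11,11
b: 0,0,2,3,4,5,6,7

steps = 4; useful = 23; efficiency = 23/32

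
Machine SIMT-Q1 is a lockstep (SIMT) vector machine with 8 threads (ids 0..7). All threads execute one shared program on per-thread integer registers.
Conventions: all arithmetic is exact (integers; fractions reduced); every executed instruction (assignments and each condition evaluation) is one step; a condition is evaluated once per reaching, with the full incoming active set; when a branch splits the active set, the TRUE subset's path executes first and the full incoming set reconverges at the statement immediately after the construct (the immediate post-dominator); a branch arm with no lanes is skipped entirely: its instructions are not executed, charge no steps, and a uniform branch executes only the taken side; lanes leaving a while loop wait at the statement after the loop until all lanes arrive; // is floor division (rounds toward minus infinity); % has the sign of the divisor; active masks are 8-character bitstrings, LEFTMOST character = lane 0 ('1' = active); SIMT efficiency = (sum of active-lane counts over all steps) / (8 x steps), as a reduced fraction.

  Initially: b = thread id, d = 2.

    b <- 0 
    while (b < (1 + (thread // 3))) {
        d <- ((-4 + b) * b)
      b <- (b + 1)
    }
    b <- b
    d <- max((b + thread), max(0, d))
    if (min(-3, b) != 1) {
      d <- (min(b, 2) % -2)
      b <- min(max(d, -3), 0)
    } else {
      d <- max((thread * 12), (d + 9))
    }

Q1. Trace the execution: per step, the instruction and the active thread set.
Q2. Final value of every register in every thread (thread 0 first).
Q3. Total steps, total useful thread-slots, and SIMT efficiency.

step 0: b <- 0                       11111111
step 1: eval (b < (1 + (thread // 3))) 11111111
step 2: d <- ((-4 + b) * b)          11111111
step 3: b <- (b + 1)                 11111111
step 4: eval (b < (1 + (thread // 3))) 11111111
step 5: d <- ((-4 + b) * b)          00011111
step 6: b <- (b + 1)                 00011111
step 7: eval (b < (1 + (thread // 3))) 00011111
step 8: d <- ((-4 + b) * b)          00000011
step 9: b <- (b + 1)                 00000011
step 10: eval (b < (1 + (thread // 3))) 00000011
step 11: b <- b                       11111111
step 12: d <- max((b + thread), max(0, d)) 11111111
step 13: eval (min(-3, b) != 1)       11111111
step 14: d <- (min(b, 2) % -2)        11111111
step 15: b <- min(max(d, -3), 0)      11111111

Answer: 16 steps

b: -1,-1,-1,0,0,0,0,0
d: -1,-1,-1,0,0,0,0,0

steps = 16; useful = 101; efficiency = 101/128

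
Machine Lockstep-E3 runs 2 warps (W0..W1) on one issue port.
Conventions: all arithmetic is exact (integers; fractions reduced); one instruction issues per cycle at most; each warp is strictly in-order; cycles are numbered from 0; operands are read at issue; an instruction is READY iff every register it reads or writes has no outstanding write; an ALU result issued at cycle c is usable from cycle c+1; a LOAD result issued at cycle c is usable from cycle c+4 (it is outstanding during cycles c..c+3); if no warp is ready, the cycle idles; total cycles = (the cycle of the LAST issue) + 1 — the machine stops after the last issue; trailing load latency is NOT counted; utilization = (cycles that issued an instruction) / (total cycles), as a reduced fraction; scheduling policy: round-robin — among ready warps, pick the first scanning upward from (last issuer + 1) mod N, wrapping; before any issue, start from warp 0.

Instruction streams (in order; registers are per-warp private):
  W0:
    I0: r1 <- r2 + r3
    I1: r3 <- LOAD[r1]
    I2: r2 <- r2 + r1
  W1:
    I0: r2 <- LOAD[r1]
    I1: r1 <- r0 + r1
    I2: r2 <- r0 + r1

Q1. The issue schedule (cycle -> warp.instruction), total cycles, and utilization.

cycle 0: W0.I0
cycle 1: W1.I0
cycle 2: W0.I1
cycle 3: W1.I1
cycle 4: W0.I2
cycle 5: W1.I2

Answer: 6 cycles, utilization 1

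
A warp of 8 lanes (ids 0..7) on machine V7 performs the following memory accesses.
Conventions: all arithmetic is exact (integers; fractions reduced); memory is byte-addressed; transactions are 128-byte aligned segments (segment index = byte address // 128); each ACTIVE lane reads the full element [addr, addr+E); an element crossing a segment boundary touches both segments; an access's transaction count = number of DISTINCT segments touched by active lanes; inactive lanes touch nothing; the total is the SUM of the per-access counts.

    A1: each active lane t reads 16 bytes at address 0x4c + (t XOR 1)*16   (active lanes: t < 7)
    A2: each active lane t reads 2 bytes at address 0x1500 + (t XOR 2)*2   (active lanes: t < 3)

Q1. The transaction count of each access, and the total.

A1: 2 transactions
A2: 1 transaction

Answer: 2,1; total 3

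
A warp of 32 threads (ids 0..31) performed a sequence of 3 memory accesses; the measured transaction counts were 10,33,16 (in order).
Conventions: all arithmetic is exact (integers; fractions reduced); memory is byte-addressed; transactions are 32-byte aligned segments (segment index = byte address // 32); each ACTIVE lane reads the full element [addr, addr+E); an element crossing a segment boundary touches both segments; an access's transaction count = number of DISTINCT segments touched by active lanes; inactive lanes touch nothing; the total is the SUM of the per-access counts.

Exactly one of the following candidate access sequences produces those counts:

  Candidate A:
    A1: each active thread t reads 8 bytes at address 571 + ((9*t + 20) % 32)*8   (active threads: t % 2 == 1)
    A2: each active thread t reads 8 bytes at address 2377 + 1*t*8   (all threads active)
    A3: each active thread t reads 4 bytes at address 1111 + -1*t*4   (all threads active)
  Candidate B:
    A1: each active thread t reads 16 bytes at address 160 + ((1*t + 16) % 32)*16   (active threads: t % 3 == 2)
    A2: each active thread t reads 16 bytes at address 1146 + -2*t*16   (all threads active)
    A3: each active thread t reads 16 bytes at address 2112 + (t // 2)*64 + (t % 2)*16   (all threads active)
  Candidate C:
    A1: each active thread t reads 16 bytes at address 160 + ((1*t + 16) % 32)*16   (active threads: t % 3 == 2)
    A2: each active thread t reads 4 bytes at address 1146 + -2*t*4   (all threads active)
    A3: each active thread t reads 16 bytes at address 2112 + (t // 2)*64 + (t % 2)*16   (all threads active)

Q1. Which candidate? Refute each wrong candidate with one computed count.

A: A1 gives 8 transactions, not 10
C: A2 gives 8 transactions, not 33
B: all counts match (10,33,16)

Answer: B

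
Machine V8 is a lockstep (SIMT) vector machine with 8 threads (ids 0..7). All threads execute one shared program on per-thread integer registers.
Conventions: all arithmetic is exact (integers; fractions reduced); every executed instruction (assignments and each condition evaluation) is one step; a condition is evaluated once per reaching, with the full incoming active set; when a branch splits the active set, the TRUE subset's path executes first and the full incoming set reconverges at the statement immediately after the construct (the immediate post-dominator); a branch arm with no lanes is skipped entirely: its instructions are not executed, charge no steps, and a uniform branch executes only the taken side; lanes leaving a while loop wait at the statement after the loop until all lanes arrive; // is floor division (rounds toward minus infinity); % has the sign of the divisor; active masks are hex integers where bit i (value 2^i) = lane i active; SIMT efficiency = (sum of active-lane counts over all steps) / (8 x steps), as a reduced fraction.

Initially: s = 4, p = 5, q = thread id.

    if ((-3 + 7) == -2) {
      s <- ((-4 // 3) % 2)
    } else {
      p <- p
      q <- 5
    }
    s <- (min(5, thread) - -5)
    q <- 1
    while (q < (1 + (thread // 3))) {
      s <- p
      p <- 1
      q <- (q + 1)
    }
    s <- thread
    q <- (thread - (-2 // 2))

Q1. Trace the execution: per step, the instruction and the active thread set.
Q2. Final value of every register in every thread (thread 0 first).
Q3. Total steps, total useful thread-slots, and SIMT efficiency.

step 0: eval ((-3 + 7) == -2)        0xff
step 1: p <- p                       0xff
step 2: q <- 5                       0xff
step 3: s <- (min(5, thread) - -5)   0xff
step 4: q <- 1                       0xff
step 5: eval (q < (1 + (thread // 3))) 0xff
step 6: s <- p                       0xf8
step 7: p <- 1                       0xf8
step 8: q <- (q + 1)                 0xf8
step 9: eval (q < (1 + (thread // 3))) 0xf8
step 10: s <- p                       0xc0
step 11: p <- 1                       0xc0
step 12: q <- (q + 1)                 0xc0
step 13: eval (q < (1 + (thread // 3))) 0xc0
step 14: s <- thread                  0xff
step 15: q <- (thread - (-2 // 2))    0xff

Answer: 16 steps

s: 0,1,2,3,4,5,6,7
p: 5,5,5,1,1,1,1,1
q: 1,2,3,4,5,6,7,8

steps = 16; useful = 92; efficiency = 92/128 = 23/32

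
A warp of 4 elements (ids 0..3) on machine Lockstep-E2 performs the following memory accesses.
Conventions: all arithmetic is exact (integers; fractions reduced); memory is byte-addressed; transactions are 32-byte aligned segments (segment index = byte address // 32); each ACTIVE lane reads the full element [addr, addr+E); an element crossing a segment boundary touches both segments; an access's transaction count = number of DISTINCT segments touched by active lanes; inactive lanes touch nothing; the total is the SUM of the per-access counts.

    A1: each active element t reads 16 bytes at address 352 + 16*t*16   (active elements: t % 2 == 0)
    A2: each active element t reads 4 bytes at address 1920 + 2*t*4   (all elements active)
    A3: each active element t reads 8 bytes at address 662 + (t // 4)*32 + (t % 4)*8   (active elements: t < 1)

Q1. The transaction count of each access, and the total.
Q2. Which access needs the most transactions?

A1: 2 transactions
A2: 1 transaction
A3: 1 transaction

Answer: 2,1,1; total 4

Answer: A1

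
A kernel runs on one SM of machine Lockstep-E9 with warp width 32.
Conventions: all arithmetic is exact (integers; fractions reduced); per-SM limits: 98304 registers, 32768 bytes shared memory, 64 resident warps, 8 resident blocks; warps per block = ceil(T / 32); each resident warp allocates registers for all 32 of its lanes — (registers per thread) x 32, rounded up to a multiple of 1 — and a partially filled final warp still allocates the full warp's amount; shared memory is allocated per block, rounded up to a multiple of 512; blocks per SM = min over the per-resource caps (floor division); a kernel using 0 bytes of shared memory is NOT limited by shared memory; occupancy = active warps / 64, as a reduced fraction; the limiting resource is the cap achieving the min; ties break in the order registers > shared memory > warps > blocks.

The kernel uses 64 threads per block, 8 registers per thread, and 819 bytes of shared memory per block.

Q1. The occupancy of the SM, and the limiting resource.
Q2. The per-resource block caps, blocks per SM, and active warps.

Answer: occupancy 1/4, limited by blocks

registers: 192 blocks
shared memory: 32 blocks
warps: 32 blocks
blocks: 8 blocks

Answer: 8 blocks, 16 active warps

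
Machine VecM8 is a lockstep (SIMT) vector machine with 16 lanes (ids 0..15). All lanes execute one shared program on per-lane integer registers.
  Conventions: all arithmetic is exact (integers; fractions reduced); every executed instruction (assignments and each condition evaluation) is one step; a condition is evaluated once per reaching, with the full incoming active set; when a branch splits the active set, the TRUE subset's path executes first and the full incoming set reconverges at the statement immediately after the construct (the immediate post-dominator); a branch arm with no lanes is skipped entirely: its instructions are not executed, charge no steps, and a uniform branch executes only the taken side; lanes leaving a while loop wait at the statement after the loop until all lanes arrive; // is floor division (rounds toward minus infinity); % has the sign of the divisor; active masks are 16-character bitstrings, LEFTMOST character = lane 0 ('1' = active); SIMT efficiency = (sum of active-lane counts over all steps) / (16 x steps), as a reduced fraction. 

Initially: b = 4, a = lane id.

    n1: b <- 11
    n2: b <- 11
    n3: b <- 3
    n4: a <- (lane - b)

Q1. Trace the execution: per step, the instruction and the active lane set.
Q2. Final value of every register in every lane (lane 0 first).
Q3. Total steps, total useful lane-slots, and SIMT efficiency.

step 0: b <- 11                      1111111111111111
step 1: b <- 11                      1111111111111111
step 2: b <- 3                       1111111111111111
step 3: a <- (lane - b)              1111111111111111

Answer: 4 steps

b: 3,3,3,3,3,3,3,3,3,3,3,3,3,3,3,3
a: -3,-2,-1,0,1,2,3,4,5,6,7,8,9,10,11,12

steps = 4; useful = 64; efficiency = 64/64 = 1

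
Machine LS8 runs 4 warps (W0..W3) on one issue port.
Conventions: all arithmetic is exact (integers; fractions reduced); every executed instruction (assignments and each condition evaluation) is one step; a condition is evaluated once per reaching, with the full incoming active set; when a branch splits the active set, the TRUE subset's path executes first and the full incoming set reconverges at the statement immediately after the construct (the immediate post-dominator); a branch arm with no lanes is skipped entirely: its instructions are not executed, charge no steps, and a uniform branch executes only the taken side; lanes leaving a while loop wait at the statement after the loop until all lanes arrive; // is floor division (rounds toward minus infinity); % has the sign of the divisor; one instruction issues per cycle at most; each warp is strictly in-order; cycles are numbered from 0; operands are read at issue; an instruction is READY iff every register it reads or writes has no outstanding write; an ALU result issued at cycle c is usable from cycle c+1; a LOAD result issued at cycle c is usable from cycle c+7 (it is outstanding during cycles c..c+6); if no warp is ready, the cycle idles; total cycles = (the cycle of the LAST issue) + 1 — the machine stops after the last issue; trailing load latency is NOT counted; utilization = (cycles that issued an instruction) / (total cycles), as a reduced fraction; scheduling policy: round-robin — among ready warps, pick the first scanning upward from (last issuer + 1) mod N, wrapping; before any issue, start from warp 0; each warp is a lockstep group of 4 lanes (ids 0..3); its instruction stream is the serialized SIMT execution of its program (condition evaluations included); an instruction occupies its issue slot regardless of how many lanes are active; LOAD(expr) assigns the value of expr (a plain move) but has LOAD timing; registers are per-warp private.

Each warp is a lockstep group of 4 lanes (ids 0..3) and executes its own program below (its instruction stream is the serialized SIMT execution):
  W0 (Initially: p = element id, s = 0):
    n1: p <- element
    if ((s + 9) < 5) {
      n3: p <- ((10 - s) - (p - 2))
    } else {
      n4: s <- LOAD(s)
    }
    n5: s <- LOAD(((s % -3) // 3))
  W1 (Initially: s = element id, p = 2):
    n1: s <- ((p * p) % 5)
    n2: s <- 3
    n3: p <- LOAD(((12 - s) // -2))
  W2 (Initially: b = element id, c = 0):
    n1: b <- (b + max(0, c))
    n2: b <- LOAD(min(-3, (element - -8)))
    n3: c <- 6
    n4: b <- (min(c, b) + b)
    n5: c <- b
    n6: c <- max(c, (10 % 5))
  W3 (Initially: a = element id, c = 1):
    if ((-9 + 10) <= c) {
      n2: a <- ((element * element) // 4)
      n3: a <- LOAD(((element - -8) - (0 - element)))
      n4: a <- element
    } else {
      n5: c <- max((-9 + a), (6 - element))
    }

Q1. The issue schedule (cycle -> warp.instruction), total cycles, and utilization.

cycle 0: W0.I0
cycle 1: W1.I0
cycle 2: W2.I0
cycle 3: W3.I0
cycle 4: W0.I1
cycle 5: W1.I1
cycle 6: W2.I1
cycle 7: W3.I1
cycle 8: W0.I2
cycle 9: W1.I2
cycle 10: W2.I2
cycle 11: W3.I2
cycle 12: idle
cycle 13: W2.I3
cycle 14: W2.I4
cycle 15: W0.I3
cycle 16: W2.I5
cycle 17: idle
cycle 18: W3.I3

Answer: 19 cycles, utilization 17/19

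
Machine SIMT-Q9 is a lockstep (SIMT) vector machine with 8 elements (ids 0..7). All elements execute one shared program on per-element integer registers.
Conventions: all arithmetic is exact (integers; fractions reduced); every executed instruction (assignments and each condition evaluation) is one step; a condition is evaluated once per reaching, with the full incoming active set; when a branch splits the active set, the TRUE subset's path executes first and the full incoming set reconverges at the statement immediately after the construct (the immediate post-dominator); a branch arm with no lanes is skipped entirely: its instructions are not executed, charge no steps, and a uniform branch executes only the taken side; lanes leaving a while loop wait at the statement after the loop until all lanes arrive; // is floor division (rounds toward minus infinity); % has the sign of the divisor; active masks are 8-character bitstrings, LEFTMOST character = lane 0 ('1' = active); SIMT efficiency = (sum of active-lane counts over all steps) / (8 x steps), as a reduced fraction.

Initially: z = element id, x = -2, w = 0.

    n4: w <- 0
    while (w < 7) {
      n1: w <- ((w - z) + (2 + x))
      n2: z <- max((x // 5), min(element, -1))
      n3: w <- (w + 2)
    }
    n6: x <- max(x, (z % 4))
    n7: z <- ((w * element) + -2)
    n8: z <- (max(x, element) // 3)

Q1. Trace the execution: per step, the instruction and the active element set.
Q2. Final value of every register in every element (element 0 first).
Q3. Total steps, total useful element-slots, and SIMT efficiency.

step 0: w <- 0                       11111111
step 1: eval (w < 7)                 11111111
step 2: w <- ((w - z) + (2 + x))     11111111
step 3: z <- max((x // 5), min(element, -1)) 11111111
step 4: w <- (w + 2)                 11111111
step 5: eval (w < 7)                 11111111
step 6: w <- ((w - z) + (2 + x))     11111111
step 7: z <- max((x // 5), min(element, -1)) 11111111
step 8: w <- (w + 2)                 11111111
step 9: eval (w < 7)                 11111111
step 10: w <- ((w - z) + (2 + x))     11111111
step 11: z <- max((x // 5), min(element, -1)) 11111111
step 12: w <- (w + 2)                 11111111
step 13: eval (w < 7)                 11111111
step 14: w <- ((w - z) + (2 + x))     00111111
step 15: z <- max((x // 5), min(element, -1)) 00111111
step 16: w <- (w + 2)                 00111111
step 17: eval (w < 7)                 00111111
step 18: w <- ((w - z) + (2 + x))     00000111
step 19: z <- max((x // 5), min(element, -1)) 00000111
step 20: w <- (w + 2)                 00000111
step 21: eval (w < 7)                 00000111
step 22: x <- max(x, (z % 4))         11111111
step 23: z <- ((w * element) + -2)    11111111
step 24: z <- (max(x, element) // 3)  11111111

Answer: 25 steps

z: 1,1,1,1,1,1,2,2
x: 3,3,3,3,3,3,3,3
w: 8,7,9,8,7,9,8,7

steps = 25; useful = 172; efficiency = 172/200 = 43/50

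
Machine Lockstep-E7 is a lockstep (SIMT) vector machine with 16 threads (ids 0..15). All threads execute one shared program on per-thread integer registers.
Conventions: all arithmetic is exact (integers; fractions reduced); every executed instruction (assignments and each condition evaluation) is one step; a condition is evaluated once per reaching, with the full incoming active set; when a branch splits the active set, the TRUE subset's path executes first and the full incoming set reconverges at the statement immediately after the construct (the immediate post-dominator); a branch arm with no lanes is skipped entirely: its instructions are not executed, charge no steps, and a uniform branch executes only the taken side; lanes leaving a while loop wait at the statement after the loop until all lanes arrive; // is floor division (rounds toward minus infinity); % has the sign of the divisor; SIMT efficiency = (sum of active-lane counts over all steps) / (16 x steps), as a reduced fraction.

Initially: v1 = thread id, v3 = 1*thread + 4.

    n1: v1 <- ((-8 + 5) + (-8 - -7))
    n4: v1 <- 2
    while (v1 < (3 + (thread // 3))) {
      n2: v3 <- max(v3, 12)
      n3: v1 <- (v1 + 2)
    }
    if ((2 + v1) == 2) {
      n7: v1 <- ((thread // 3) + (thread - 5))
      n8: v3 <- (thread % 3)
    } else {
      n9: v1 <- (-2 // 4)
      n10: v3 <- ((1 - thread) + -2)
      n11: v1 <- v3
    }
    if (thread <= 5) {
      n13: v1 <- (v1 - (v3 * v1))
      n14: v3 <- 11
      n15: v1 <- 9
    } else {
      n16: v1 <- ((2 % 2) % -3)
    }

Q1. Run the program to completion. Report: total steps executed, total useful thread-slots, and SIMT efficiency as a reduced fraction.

Answer: 21 steps, 246 useful, 41/56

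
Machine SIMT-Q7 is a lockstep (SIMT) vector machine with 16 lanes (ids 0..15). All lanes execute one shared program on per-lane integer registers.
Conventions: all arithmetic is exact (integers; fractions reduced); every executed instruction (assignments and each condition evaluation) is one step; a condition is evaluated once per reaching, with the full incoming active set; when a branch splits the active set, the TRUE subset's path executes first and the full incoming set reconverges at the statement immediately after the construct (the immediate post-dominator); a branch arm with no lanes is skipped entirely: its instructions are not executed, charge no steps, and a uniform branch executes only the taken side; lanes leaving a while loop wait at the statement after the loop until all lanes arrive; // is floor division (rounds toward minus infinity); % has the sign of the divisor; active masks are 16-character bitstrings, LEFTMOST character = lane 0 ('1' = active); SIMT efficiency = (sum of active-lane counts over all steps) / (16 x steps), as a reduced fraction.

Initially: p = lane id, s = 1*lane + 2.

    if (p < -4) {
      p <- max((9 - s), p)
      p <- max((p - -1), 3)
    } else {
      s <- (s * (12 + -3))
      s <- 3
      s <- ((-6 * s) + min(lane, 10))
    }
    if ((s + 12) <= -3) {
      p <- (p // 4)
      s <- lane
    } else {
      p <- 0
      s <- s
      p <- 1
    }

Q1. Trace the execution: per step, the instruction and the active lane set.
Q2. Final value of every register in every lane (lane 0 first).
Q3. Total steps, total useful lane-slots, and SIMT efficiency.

step 0: eval (p < -4)                1111111111111111
step 1: s <- (s * (12 + -3))         1111111111111111
step 2: s <- 3                       1111111111111111
step 3: s <- ((-6 * s) + min(lane, 10)) 1111111111111111
step 4: eval ((s + 12) <= -3)        1111111111111111
step 5: p <- (p // 4)                1111000000000000
step 6: s <- lane                    1111000000000000
step 7: p <- 0                       0000111111111111
step 8: s <- s                       0000111111111111
step 9: p <- 1                       0000111111111111

Answer: 10 steps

p: 0,0,0,0,1,1,1,1,1,1,1,1,1,1,1,1
s: 0,1,2,3,-14,-13,-12,-11,-10,-9,-8,-8,-8,-8,-8,-8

steps = 10; useful = 124; efficiency = 124/160 = 31/40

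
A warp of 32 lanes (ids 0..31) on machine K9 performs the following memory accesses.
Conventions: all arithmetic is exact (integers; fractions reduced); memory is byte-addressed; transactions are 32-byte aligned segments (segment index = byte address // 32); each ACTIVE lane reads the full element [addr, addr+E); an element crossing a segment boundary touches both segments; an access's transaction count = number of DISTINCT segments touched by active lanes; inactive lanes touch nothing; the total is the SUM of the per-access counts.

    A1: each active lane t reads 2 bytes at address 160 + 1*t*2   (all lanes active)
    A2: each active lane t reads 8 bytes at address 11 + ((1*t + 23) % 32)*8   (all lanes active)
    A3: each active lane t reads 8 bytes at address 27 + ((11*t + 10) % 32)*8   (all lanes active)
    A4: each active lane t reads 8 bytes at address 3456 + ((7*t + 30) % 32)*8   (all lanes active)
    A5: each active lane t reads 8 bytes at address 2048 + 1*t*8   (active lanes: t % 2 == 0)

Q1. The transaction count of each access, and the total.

A1: 2 transactions
A2: 9 transactions
A3: 9 transactions
A4: 8 transactions
A5: 8 transactions

Answer: 2,9,9,8,8; total 36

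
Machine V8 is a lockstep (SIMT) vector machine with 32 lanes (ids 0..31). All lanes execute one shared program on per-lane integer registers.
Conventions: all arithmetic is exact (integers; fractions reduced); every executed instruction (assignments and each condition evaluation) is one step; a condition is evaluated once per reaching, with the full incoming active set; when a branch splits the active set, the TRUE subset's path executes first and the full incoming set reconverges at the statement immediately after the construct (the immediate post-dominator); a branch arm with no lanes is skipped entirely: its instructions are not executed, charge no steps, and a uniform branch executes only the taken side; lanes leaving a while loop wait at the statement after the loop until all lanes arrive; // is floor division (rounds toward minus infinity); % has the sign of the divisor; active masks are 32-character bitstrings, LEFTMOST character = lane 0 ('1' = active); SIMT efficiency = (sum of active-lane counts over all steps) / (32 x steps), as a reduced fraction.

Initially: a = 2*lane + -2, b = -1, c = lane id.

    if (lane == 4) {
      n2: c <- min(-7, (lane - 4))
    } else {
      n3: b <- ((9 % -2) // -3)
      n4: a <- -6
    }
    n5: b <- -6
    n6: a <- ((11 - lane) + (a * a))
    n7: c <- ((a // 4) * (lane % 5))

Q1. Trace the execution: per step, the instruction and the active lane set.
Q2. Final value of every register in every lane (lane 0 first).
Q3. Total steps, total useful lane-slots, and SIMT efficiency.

step 0: eval (lane == 4)             11111111111111111111111111111111
step 1: c <- min(-7, (lane - 4))     00001000000000000000000000000000
step 2: b <- ((9 % -2) // -3)        11110111111111111111111111111111
step 3: a <- -6                      11110111111111111111111111111111
step 4: b <- -6                      11111111111111111111111111111111
step 5: a <- ((11 - lane) + (a * a)) 11111111111111111111111111111111
step 6: c <- ((a // 4) * (lane % 5)) 11111111111111111111111111111111

Answer: 7 steps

a: 47,46,45,44,43,42,41,40,39,38,37,36,35,34,33,32,31,30,29,28,27,26,25,24,23,22,21,20,19,18,17,16
b: -6,-6,-6,-6,-6,-6,-6,-6,-6,-6,-6,-6,-6,-6,-6,-6,-6,-6,-6,-6,-6,-6,-6,-6,-6,-6,-6,-6,-6,-6,-6,-6
c: 0,11,22,33,40,0,10,20,27,36,0,9,16,24,32,0,7,14,21,28,0,6,12,18,20,0,5,10,12,16,0,4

steps = 7; useful = 191; efficiency = 191/224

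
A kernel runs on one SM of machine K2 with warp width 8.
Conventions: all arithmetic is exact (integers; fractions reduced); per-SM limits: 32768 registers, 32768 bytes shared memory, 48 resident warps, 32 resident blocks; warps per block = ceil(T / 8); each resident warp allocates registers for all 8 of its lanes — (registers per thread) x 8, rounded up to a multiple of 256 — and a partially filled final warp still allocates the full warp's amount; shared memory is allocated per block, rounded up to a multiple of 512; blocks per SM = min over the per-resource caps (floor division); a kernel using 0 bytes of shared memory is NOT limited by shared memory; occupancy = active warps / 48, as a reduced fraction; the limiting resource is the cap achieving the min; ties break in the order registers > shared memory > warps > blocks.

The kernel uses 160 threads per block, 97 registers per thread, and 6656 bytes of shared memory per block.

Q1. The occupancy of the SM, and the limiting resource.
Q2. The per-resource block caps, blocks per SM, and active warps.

Answer: occupancy 5/12, limited by registers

registers: 1 block
shared memory: 4 blocks
warps: 2 blocks
blocks: 32 blocks

Answer: 1 block, 20 active warps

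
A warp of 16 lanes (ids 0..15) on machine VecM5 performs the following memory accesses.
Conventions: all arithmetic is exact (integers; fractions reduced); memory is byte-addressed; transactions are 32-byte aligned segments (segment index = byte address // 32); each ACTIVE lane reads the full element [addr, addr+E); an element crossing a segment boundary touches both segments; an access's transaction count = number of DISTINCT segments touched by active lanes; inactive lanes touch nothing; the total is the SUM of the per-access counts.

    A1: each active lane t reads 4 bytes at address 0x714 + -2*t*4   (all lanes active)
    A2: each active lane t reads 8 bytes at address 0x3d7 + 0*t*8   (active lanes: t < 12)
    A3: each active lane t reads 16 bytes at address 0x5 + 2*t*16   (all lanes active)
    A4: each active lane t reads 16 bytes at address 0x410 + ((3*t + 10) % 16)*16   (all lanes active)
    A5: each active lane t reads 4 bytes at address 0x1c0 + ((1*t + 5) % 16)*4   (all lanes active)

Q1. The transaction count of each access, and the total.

A1: 5 transactions
A2: 1 transaction
A3: 16 transactions
A4: 9 transactions
A5: 2 transactions

Answer: 5,1,16,9,2; total 33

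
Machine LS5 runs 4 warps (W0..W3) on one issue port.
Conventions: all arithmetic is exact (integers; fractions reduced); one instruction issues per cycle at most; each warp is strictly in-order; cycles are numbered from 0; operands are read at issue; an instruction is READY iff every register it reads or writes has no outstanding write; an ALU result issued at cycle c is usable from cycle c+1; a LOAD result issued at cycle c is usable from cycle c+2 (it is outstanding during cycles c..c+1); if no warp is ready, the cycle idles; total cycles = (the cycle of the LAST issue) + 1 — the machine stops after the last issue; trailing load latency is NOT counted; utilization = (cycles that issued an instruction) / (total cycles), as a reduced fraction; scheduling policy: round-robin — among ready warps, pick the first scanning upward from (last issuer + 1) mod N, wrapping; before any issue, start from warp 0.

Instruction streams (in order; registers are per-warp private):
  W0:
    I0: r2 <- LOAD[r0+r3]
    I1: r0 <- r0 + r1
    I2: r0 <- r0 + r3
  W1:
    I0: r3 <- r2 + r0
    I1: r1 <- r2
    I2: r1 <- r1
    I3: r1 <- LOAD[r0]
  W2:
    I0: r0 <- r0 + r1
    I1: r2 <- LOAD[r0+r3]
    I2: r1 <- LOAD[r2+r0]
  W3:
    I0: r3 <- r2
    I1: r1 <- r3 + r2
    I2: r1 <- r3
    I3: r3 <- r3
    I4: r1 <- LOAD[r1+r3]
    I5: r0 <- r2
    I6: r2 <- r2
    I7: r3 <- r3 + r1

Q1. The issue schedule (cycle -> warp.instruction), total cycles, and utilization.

cycle 0: W0.I0
cycle 1: W1.I0
cycle 2: W2.I0
cycle 3: W3.I0
cycle 4: W0.I1
cycle 5: W1.I1
cycle 6: W2.I1
cycle 7: W3.I1
cycle 8: W0.I2
cycle 9: W1.I2
cycle 10: W2.I2
cycle 11: W3.I2
cycle 12: W1.I3
cycle 13: W3.I3
cycle 14: W3.I4
cycle 15: W3.I5
cycle 16: W3.I6
cycle 17: W3.I7

Answer: 18 cycles, utilization 1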